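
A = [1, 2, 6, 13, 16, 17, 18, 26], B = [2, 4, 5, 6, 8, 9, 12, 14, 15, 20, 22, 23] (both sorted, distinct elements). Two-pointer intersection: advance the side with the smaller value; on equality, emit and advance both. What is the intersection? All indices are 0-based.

intersection = [2, 6]

i=0 j=0: 1<2, i++
i=1 j=0: 2==2 emit, i++,j++
i=2 j=1: 6>4, j++
i=2 j=2: 6>5, j++
i=2 j=3: 6==6 emit, i++,j++
i=3 j=4: 13>8, j++
i=3 j=5: 13>9, j++
i=3 j=6: 13>12, j++
i=3 j=7: 13<14, i++
i=4 j=7: 16>14, j++
i=4 j=8: 16>15, j++
i=4 j=9: 16<20, i++
i=5 j=9: 17<20, i++
i=6 j=9: 18<20, i++
i=7 j=9: 26>20, j++
i=7 j=10: 26>22, j++
i=7 j=11: 26>23, j++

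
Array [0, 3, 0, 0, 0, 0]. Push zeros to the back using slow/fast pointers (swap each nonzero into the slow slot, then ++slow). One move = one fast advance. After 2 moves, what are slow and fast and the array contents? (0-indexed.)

(s=0,f=0) a[fast]=0 → fast++
(s=0,f=1) a[fast]=3≠0 swap→a[0]=3 → slow++,fast++

slow=1, fast=2, a=[3, 0, 0, 0, 0, 0]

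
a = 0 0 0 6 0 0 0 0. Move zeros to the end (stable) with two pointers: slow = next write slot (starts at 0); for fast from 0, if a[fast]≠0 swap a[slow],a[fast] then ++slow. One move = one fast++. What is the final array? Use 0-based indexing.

[6, 0, 0, 0, 0, 0, 0, 0]

(s=0,f=0) a[fast]=0 → fast++
(s=0,f=1) a[fast]=0 → fast++
(s=0,f=2) a[fast]=0 → fast++
(s=0,f=3) a[fast]=6≠0 swap→a[0]=6 → slow++,fast++
(s=1,f=4) a[fast]=0 → fast++
(s=1,f=5) a[fast]=0 → fast++
(s=1,f=6) a[fast]=0 → fast++
(s=1,f=7) a[fast]=0 → fast++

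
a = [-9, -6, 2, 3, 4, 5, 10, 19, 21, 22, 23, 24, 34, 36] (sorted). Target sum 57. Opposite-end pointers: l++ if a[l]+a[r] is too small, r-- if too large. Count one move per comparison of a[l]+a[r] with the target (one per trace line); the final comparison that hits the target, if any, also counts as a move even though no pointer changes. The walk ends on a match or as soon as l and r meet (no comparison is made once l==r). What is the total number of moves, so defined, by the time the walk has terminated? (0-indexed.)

[0,13] -9+36=27 <57 → l++
[1,13] -6+36=30 <57 → l++
[2,13] 2+36=38 <57 → l++
[3,13] 3+36=39 <57 → l++
[4,13] 4+36=40 <57 → l++
[5,13] 5+36=41 <57 → l++
[6,13] 10+36=46 <57 → l++
[7,13] 19+36=55 <57 → l++
[8,13] 21+36=57 → found

9 moves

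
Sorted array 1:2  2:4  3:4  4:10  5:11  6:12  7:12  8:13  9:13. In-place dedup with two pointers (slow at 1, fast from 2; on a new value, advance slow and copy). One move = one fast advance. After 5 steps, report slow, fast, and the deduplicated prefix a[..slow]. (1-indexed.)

slow=5, fast=7, prefix=[2, 4, 10, 11, 12]

slow=1 fast=2: a[fast]=4≠a[slow]=2 write a[2]=4, slow++,fast++
slow=2 fast=3: a[fast]=4=a[slow] dup, fast++
slow=2 fast=4: a[fast]=10≠a[slow]=4 write a[3]=10, slow++,fast++
slow=3 fast=5: a[fast]=11≠a[slow]=10 write a[4]=11, slow++,fast++
slow=4 fast=6: a[fast]=12≠a[slow]=11 write a[5]=12, slow++,fast++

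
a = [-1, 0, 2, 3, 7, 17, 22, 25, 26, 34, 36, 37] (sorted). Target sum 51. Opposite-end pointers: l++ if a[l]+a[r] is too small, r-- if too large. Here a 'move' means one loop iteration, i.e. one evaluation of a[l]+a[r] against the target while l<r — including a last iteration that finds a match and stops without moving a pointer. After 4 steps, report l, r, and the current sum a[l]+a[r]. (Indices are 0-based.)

[0,11] -1+37=36 <51 → l++
[1,11] 0+37=37 <51 → l++
[2,11] 2+37=39 <51 → l++
[3,11] 3+37=40 <51 → l++

l=4, r=11, sum=44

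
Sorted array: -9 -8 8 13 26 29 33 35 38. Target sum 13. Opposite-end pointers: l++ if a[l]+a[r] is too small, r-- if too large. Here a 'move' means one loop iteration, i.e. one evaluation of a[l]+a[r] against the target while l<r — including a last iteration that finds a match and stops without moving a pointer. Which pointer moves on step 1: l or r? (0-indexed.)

[0,8] -9+38=29 >13 → r--

r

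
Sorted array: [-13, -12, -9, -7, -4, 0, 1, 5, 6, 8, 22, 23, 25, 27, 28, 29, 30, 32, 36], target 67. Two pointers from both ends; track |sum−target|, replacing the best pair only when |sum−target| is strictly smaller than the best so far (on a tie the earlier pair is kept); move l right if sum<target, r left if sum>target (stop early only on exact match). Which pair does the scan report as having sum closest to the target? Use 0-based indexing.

l=0 r=18: -13+36=23 d=44 *, l++
l=1 r=18: -12+36=24 d=43 *, l++
l=2 r=18: -9+36=27 d=40 *, l++
l=3 r=18: -7+36=29 d=38 *, l++
l=4 r=18: -4+36=32 d=35 *, l++
l=5 r=18: 0+36=36 d=31 *, l++
l=6 r=18: 1+36=37 d=30 *, l++
l=7 r=18: 5+36=41 d=26 *, l++
l=8 r=18: 6+36=42 d=25 *, l++
l=9 r=18: 8+36=44 d=23 *, l++
l=10 r=18: 22+36=58 d=9 *, l++
l=11 r=18: 23+36=59 d=8 *, l++
l=12 r=18: 25+36=61 d=6 *, l++
l=13 r=18: 27+36=63 d=4 *, l++
l=14 r=18: 28+36=64 d=3 *, l++
l=15 r=18: 29+36=65 d=2 *, l++
l=16 r=18: 30+36=66 d=1 *, l++
l=17 r=18: 32+36=68 d=1, r--

pair (30, 36) with sum 66 (|Δ|=1)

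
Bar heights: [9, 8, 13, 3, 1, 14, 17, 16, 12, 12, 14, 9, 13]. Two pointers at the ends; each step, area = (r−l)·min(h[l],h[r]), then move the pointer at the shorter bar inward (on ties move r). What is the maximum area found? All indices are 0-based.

max area = 130

[0,12] min(9,13)*12=108 best=108 * → l++
[1,12] min(8,13)*11=88 best=108 → l++
[2,12] min(13,13)*10=130 best=130 * → r--
[2,11] min(13,9)*9=81 best=130 → r--
[2,10] min(13,14)*8=104 best=130 → l++
[3,10] min(3,14)*7=21 best=130 → l++
[4,10] min(1,14)*6=6 best=130 → l++
[5,10] min(14,14)*5=70 best=130 → r--
[5,9] min(14,12)*4=48 best=130 → r--
[5,8] min(14,12)*3=36 best=130 → r--
[5,7] min(14,16)*2=28 best=130 → l++
[6,7] min(17,16)*1=16 best=130 → r--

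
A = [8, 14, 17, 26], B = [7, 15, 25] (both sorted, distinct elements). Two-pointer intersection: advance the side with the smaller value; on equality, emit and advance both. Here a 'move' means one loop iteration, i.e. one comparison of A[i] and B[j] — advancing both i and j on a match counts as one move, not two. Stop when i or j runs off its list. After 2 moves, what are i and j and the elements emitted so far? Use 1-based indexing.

[i=1,j=1] 8>7 → j++
[i=1,j=2] 8<15 → i++

i=2, j=2, emitted=[]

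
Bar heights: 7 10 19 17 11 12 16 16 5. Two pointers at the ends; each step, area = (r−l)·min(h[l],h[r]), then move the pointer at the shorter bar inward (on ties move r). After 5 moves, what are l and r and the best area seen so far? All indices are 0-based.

l=0 r=8: min(7,5)*8=40 best=40 *, r--
l=0 r=7: min(7,16)*7=49 best=49 *, l++
l=1 r=7: min(10,16)*6=60 best=60 *, l++
l=2 r=7: min(19,16)*5=80 best=80 *, r--
l=2 r=6: min(19,16)*4=64 best=80, r--

l=2, r=5, best area=80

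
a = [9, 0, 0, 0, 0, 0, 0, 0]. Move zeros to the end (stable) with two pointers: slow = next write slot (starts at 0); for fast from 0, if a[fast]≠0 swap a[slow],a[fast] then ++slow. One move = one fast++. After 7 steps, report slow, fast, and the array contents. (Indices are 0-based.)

(s=0,f=0) a[fast]=9≠0 swap→a[0]=9 → slow++,fast++
(s=1,f=1) a[fast]=0 → fast++
(s=1,f=2) a[fast]=0 → fast++
(s=1,f=3) a[fast]=0 → fast++
(s=1,f=4) a[fast]=0 → fast++
(s=1,f=5) a[fast]=0 → fast++
(s=1,f=6) a[fast]=0 → fast++

slow=1, fast=7, a=[9, 0, 0, 0, 0, 0, 0, 0]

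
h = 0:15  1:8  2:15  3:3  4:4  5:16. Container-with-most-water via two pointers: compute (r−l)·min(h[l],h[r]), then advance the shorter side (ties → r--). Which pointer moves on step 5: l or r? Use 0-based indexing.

l=0 r=5: min(15,16)*5=75 best=75 *, l++
l=1 r=5: min(8,16)*4=32 best=75, l++
l=2 r=5: min(15,16)*3=45 best=75, l++
l=3 r=5: min(3,16)*2=6 best=75, l++
l=4 r=5: min(4,16)*1=4 best=75, l++

l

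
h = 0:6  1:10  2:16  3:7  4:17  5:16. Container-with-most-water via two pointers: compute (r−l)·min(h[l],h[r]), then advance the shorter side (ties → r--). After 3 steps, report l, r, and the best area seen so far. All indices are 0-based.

l=2, r=4, best area=48

[0,5] min(6,16)*5=30 best=30 * → l++
[1,5] min(10,16)*4=40 best=40 * → l++
[2,5] min(16,16)*3=48 best=48 * → r--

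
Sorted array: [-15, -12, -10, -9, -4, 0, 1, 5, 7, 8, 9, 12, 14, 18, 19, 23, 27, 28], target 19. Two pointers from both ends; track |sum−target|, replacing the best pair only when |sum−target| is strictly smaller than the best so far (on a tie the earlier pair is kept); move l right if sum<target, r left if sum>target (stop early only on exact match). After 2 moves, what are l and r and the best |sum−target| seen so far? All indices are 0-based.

l=0 r=17: -15+28=13 d=6 *, l++
l=1 r=17: -12+28=16 d=3 *, l++

l=2, r=17, best |Δ|=3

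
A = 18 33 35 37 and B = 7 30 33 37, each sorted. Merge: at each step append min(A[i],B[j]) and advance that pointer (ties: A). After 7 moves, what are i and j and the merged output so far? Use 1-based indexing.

[i=1,j=1] A[i]=18>B[j]=7 take 7 → j++
[i=1,j=2] A[i]=18<=B[j]=30 take 18 → i++
[i=2,j=2] A[i]=33>B[j]=30 take 30 → j++
[i=2,j=3] A[i]=33<=B[j]=33 take 33 → i++
[i=3,j=3] A[i]=35>B[j]=33 take 33 → j++
[i=3,j=4] A[i]=35<=B[j]=37 take 35 → i++
[i=4,j=4] A[i]=37<=B[j]=37 take 37 → i++

i=5, j=4, merged so far=[7, 18, 30, 33, 33, 35, 37]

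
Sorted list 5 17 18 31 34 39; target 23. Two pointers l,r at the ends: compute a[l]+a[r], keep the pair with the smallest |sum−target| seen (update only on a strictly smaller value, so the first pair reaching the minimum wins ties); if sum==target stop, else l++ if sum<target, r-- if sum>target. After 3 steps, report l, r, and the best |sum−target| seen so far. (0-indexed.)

l=0, r=2, best |Δ|=13

l=0 r=5: 5+39=44 d=21 *, r--
l=0 r=4: 5+34=39 d=16 *, r--
l=0 r=3: 5+31=36 d=13 *, r--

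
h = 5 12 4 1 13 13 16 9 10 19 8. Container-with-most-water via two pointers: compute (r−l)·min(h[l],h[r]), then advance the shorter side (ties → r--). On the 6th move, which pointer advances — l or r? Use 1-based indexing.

l=1 r=11: min(5,8)*10=50 best=50 *, l++
l=2 r=11: min(12,8)*9=72 best=72 *, r--
l=2 r=10: min(12,19)*8=96 best=96 *, l++
l=3 r=10: min(4,19)*7=28 best=96, l++
l=4 r=10: min(1,19)*6=6 best=96, l++
l=5 r=10: min(13,19)*5=65 best=96, l++

l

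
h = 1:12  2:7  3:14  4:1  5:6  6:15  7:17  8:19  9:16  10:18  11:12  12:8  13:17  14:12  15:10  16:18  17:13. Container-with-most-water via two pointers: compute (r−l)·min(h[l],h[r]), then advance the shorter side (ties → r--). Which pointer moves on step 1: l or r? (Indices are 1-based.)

l=1 r=17: min(12,13)*16=192 best=192 *, l++

l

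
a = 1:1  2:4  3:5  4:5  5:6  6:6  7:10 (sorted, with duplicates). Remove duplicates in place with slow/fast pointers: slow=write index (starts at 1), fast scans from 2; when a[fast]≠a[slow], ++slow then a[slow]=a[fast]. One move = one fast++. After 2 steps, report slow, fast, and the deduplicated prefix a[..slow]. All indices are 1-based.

slow=3, fast=4, prefix=[1, 4, 5]

slow=1 fast=2: a[fast]=4≠a[slow]=1 write a[2]=4, slow++,fast++
slow=2 fast=3: a[fast]=5≠a[slow]=4 write a[3]=5, slow++,fast++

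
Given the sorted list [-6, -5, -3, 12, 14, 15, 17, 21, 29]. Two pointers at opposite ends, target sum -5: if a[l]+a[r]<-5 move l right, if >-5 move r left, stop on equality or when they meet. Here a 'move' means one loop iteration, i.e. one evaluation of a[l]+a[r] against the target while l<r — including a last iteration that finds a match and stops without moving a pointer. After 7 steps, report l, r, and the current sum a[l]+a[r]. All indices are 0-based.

l=1, r=2, sum=-8

l=0 r=8: -6+29=23 >-5, r--
l=0 r=7: -6+21=15 >-5, r--
l=0 r=6: -6+17=11 >-5, r--
l=0 r=5: -6+15=9 >-5, r--
l=0 r=4: -6+14=8 >-5, r--
l=0 r=3: -6+12=6 >-5, r--
l=0 r=2: -6+-3=-9 <-5, l++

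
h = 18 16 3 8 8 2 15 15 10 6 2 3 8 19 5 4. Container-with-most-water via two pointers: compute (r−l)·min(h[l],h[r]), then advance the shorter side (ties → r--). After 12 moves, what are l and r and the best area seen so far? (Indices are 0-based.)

[0,15] min(18,4)*15=60 best=60 * → r--
[0,14] min(18,5)*14=70 best=70 * → r--
[0,13] min(18,19)*13=234 best=234 * → l++
[1,13] min(16,19)*12=192 best=234 → l++
[2,13] min(3,19)*11=33 best=234 → l++
[3,13] min(8,19)*10=80 best=234 → l++
[4,13] min(8,19)*9=72 best=234 → l++
[5,13] min(2,19)*8=16 best=234 → l++
[6,13] min(15,19)*7=105 best=234 → l++
[7,13] min(15,19)*6=90 best=234 → l++
[8,13] min(10,19)*5=50 best=234 → l++
[9,13] min(6,19)*4=24 best=234 → l++

l=10, r=13, best area=234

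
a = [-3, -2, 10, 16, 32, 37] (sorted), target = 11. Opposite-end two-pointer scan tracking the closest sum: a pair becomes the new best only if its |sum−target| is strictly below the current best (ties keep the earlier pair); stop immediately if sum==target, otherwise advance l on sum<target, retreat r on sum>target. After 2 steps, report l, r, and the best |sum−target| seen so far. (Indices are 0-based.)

[0,5] -3+37=34 d=23 * → r--
[0,4] -3+32=29 d=18 * → r--

l=0, r=3, best |Δ|=18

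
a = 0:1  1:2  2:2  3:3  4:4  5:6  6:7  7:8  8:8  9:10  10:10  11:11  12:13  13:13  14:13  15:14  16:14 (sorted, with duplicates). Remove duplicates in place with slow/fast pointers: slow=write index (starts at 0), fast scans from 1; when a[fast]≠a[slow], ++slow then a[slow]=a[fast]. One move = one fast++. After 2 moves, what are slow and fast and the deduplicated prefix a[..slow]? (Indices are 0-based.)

slow=0 fast=1: a[fast]=2≠a[slow]=1 write a[1]=2, slow++,fast++
slow=1 fast=2: a[fast]=2=a[slow] dup, fast++

slow=1, fast=3, prefix=[1, 2]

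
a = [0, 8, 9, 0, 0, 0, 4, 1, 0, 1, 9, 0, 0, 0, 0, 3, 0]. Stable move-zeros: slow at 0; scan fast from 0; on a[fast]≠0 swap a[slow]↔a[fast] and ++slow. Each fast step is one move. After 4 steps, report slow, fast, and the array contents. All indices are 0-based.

slow=0 fast=0: a[fast]=0, fast++
slow=0 fast=1: a[fast]=8≠0 swap→a[0]=8, slow++,fast++
slow=1 fast=2: a[fast]=9≠0 swap→a[1]=9, slow++,fast++
slow=2 fast=3: a[fast]=0, fast++

slow=2, fast=4, a=[8, 9, 0, 0, 0, 0, 4, 1, 0, 1, 9, 0, 0, 0, 0, 3, 0]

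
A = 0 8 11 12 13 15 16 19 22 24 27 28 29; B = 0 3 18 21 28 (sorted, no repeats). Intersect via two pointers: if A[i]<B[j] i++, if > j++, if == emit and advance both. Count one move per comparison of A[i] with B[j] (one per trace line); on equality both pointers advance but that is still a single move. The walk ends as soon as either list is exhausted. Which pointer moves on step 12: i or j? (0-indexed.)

i

i=0 j=0: 0==0 emit, i++,j++
i=1 j=1: 8>3, j++
i=1 j=2: 8<18, i++
i=2 j=2: 11<18, i++
i=3 j=2: 12<18, i++
i=4 j=2: 13<18, i++
i=5 j=2: 15<18, i++
i=6 j=2: 16<18, i++
i=7 j=2: 19>18, j++
i=7 j=3: 19<21, i++
i=8 j=3: 22>21, j++
i=8 j=4: 22<28, i++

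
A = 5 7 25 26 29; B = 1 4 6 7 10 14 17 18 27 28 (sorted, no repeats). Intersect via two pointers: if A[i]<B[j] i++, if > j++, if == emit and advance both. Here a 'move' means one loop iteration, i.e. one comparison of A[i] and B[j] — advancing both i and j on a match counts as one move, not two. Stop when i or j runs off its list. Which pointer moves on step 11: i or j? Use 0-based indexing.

[i=0,j=0] 5>1 → j++
[i=0,j=1] 5>4 → j++
[i=0,j=2] 5<6 → i++
[i=1,j=2] 7>6 → j++
[i=1,j=3] 7==7 emit → i++,j++
[i=2,j=4] 25>10 → j++
[i=2,j=5] 25>14 → j++
[i=2,j=6] 25>17 → j++
[i=2,j=7] 25>18 → j++
[i=2,j=8] 25<27 → i++
[i=3,j=8] 26<27 → i++

i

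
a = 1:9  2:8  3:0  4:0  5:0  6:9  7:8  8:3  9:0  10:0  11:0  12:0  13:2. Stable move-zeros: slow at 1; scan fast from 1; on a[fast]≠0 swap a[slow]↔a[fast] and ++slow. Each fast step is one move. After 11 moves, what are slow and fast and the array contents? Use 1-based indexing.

(s=1,f=1) a[fast]=9≠0 swap→a[1]=9 → slow++,fast++
(s=2,f=2) a[fast]=8≠0 swap→a[2]=8 → slow++,fast++
(s=3,f=3) a[fast]=0 → fast++
(s=3,f=4) a[fast]=0 → fast++
(s=3,f=5) a[fast]=0 → fast++
(s=3,f=6) a[fast]=9≠0 swap→a[3]=9 → slow++,fast++
(s=4,f=7) a[fast]=8≠0 swap→a[4]=8 → slow++,fast++
(s=5,f=8) a[fast]=3≠0 swap→a[5]=3 → slow++,fast++
(s=6,f=9) a[fast]=0 → fast++
(s=6,f=10) a[fast]=0 → fast++
(s=6,f=11) a[fast]=0 → fast++

slow=6, fast=12, a=[9, 8, 9, 8, 3, 0, 0, 0, 0, 0, 0, 0, 2]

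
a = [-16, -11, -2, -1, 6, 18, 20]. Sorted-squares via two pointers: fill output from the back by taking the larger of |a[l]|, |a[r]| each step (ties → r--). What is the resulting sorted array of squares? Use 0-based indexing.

l=0 r=6: |-16|<=|20| out[6]=400, r--
l=0 r=5: |-16|<=|18| out[5]=324, r--
l=0 r=4: |-16|>|6| out[4]=256, l++
l=1 r=4: |-11|>|6| out[3]=121, l++
l=2 r=4: |-2|<=|6| out[2]=36, r--
l=2 r=3: |-2|>|-1| out[1]=4, l++
l=3 r=3: |-1|<=|-1| out[0]=1, r--

[1, 4, 36, 121, 256, 324, 400]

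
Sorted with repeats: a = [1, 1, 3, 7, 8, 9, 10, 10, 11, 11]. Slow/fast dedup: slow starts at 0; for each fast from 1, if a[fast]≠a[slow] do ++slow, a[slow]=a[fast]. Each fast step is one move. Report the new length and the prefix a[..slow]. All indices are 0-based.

length 7; prefix = [1, 3, 7, 8, 9, 10, 11]

slow=0 fast=1: a[fast]=1=a[slow] dup, fast++
slow=0 fast=2: a[fast]=3≠a[slow]=1 write a[1]=3, slow++,fast++
slow=1 fast=3: a[fast]=7≠a[slow]=3 write a[2]=7, slow++,fast++
slow=2 fast=4: a[fast]=8≠a[slow]=7 write a[3]=8, slow++,fast++
slow=3 fast=5: a[fast]=9≠a[slow]=8 write a[4]=9, slow++,fast++
slow=4 fast=6: a[fast]=10≠a[slow]=9 write a[5]=10, slow++,fast++
slow=5 fast=7: a[fast]=10=a[slow] dup, fast++
slow=5 fast=8: a[fast]=11≠a[slow]=10 write a[6]=11, slow++,fast++
slow=6 fast=9: a[fast]=11=a[slow] dup, fast++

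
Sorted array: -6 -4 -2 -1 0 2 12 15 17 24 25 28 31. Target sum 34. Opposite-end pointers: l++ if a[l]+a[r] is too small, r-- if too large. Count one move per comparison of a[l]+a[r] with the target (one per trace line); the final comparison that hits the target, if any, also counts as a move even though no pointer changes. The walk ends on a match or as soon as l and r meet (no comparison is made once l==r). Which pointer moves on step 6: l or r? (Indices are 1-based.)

l

[1,13] -6+31=25 <34 → l++
[2,13] -4+31=27 <34 → l++
[3,13] -2+31=29 <34 → l++
[4,13] -1+31=30 <34 → l++
[5,13] 0+31=31 <34 → l++
[6,13] 2+31=33 <34 → l++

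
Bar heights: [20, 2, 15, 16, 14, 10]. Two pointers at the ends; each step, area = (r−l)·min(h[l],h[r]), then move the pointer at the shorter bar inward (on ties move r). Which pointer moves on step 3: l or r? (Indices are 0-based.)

r

[0,5] min(20,10)*5=50 best=50 * → r--
[0,4] min(20,14)*4=56 best=56 * → r--
[0,3] min(20,16)*3=48 best=56 → r--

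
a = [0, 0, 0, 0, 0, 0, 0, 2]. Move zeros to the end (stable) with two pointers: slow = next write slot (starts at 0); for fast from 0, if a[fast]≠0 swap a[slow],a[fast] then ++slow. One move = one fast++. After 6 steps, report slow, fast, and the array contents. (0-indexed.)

slow=0, fast=6, a=[0, 0, 0, 0, 0, 0, 0, 2]

slow=0 fast=0: a[fast]=0, fast++
slow=0 fast=1: a[fast]=0, fast++
slow=0 fast=2: a[fast]=0, fast++
slow=0 fast=3: a[fast]=0, fast++
slow=0 fast=4: a[fast]=0, fast++
slow=0 fast=5: a[fast]=0, fast++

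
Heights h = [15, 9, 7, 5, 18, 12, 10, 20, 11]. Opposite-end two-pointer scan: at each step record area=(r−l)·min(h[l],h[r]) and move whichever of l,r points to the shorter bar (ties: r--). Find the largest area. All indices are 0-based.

l=0 r=8: min(15,11)*8=88 best=88 *, r--
l=0 r=7: min(15,20)*7=105 best=105 *, l++
l=1 r=7: min(9,20)*6=54 best=105, l++
l=2 r=7: min(7,20)*5=35 best=105, l++
l=3 r=7: min(5,20)*4=20 best=105, l++
l=4 r=7: min(18,20)*3=54 best=105, l++
l=5 r=7: min(12,20)*2=24 best=105, l++
l=6 r=7: min(10,20)*1=10 best=105, l++

max area = 105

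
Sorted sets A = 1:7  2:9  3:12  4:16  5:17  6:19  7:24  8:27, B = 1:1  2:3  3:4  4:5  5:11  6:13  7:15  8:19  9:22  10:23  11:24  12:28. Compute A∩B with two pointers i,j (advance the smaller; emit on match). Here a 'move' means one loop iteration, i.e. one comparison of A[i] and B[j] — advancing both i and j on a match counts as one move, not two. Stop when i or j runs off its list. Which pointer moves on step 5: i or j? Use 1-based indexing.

i

i=1 j=1: 7>1, j++
i=1 j=2: 7>3, j++
i=1 j=3: 7>4, j++
i=1 j=4: 7>5, j++
i=1 j=5: 7<11, i++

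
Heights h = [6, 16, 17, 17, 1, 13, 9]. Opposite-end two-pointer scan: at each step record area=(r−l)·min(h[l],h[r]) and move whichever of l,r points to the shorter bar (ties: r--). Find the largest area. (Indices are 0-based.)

max area = 52

[0,6] min(6,9)*6=36 best=36 * → l++
[1,6] min(16,9)*5=45 best=45 * → r--
[1,5] min(16,13)*4=52 best=52 * → r--
[1,4] min(16,1)*3=3 best=52 → r--
[1,3] min(16,17)*2=32 best=52 → l++
[2,3] min(17,17)*1=17 best=52 → r--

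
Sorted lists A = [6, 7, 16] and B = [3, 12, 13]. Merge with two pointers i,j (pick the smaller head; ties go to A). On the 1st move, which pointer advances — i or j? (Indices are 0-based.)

[i=0,j=0] A[i]=6>B[j]=3 take 3 → j++

j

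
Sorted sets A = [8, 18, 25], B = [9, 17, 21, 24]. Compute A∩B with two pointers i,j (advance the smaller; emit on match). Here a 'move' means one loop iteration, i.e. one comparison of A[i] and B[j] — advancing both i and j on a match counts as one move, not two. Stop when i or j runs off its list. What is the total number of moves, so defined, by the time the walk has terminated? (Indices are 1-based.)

6 moves

[i=1,j=1] 8<9 → i++
[i=2,j=1] 18>9 → j++
[i=2,j=2] 18>17 → j++
[i=2,j=3] 18<21 → i++
[i=3,j=3] 25>21 → j++
[i=3,j=4] 25>24 → j++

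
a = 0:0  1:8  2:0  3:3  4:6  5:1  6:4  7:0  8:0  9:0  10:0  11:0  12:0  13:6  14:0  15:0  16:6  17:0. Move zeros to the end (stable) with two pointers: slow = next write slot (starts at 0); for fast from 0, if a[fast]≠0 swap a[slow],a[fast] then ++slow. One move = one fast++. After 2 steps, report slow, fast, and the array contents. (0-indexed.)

slow=0 fast=0: a[fast]=0, fast++
slow=0 fast=1: a[fast]=8≠0 swap→a[0]=8, slow++,fast++

slow=1, fast=2, a=[8, 0, 0, 3, 6, 1, 4, 0, 0, 0, 0, 0, 0, 6, 0, 0, 6, 0]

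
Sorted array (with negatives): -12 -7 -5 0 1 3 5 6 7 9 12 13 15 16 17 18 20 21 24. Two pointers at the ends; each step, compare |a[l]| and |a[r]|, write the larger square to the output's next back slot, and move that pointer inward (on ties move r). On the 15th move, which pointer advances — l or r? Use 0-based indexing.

[0,18] |-12|<=|24| out[18]=576 → r--
[0,17] |-12|<=|21| out[17]=441 → r--
[0,16] |-12|<=|20| out[16]=400 → r--
[0,15] |-12|<=|18| out[15]=324 → r--
[0,14] |-12|<=|17| out[14]=289 → r--
[0,13] |-12|<=|16| out[13]=256 → r--
[0,12] |-12|<=|15| out[12]=225 → r--
[0,11] |-12|<=|13| out[11]=169 → r--
[0,10] |-12|<=|12| out[10]=144 → r--
[0,9] |-12|>|9| out[9]=144 → l++
[1,9] |-7|<=|9| out[8]=81 → r--
[1,8] |-7|<=|7| out[7]=49 → r--
[1,7] |-7|>|6| out[6]=49 → l++
[2,7] |-5|<=|6| out[5]=36 → r--
[2,6] |-5|<=|5| out[4]=25 → r--

r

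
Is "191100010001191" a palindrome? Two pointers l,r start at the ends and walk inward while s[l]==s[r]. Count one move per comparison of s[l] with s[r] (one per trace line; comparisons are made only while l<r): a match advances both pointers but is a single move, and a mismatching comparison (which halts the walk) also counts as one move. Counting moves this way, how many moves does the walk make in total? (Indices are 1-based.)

7 moves

[1,15] '1'=='1' → l++,r--
[2,14] '9'=='9' → l++,r--
[3,13] '1'=='1' → l++,r--
[4,12] '1'=='1' → l++,r--
[5,11] '0'=='0' → l++,r--
[6,10] '0'=='0' → l++,r--
[7,9] '0'=='0' → l++,r--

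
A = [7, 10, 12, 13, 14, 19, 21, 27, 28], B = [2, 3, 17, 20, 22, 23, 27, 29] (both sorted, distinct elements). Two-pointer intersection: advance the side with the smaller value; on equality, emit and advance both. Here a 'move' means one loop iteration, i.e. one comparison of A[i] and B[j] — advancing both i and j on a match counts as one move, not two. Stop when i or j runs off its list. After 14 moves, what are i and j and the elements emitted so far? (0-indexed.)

[i=0,j=0] 7>2 → j++
[i=0,j=1] 7>3 → j++
[i=0,j=2] 7<17 → i++
[i=1,j=2] 10<17 → i++
[i=2,j=2] 12<17 → i++
[i=3,j=2] 13<17 → i++
[i=4,j=2] 14<17 → i++
[i=5,j=2] 19>17 → j++
[i=5,j=3] 19<20 → i++
[i=6,j=3] 21>20 → j++
[i=6,j=4] 21<22 → i++
[i=7,j=4] 27>22 → j++
[i=7,j=5] 27>23 → j++
[i=7,j=6] 27==27 emit → i++,j++

i=8, j=7, emitted=[27]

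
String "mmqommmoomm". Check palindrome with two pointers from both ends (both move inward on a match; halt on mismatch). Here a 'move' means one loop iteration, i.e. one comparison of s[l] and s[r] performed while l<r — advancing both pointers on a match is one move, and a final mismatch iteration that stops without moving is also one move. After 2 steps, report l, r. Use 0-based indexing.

[0,10] 'm'=='m' → l++,r--
[1,9] 'm'=='m' → l++,r--

l=2, r=8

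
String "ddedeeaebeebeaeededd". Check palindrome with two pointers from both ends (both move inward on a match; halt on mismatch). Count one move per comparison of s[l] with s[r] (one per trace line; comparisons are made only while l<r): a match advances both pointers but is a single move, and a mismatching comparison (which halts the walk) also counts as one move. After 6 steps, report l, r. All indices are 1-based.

[1,20] 'd'=='d' → l++,r--
[2,19] 'd'=='d' → l++,r--
[3,18] 'e'=='e' → l++,r--
[4,17] 'd'=='d' → l++,r--
[5,16] 'e'=='e' → l++,r--
[6,15] 'e'=='e' → l++,r--

l=7, r=14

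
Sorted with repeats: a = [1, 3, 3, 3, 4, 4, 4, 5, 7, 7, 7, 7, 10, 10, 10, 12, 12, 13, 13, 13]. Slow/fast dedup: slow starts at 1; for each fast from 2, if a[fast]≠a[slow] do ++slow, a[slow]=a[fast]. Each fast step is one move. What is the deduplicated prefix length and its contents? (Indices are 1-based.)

length 8; prefix = [1, 3, 4, 5, 7, 10, 12, 13]

slow=1 fast=2: a[fast]=3≠a[slow]=1 write a[2]=3, slow++,fast++
slow=2 fast=3: a[fast]=3=a[slow] dup, fast++
slow=2 fast=4: a[fast]=3=a[slow] dup, fast++
slow=2 fast=5: a[fast]=4≠a[slow]=3 write a[3]=4, slow++,fast++
slow=3 fast=6: a[fast]=4=a[slow] dup, fast++
slow=3 fast=7: a[fast]=4=a[slow] dup, fast++
slow=3 fast=8: a[fast]=5≠a[slow]=4 write a[4]=5, slow++,fast++
slow=4 fast=9: a[fast]=7≠a[slow]=5 write a[5]=7, slow++,fast++
slow=5 fast=10: a[fast]=7=a[slow] dup, fast++
slow=5 fast=11: a[fast]=7=a[slow] dup, fast++
slow=5 fast=12: a[fast]=7=a[slow] dup, fast++
slow=5 fast=13: a[fast]=10≠a[slow]=7 write a[6]=10, slow++,fast++
slow=6 fast=14: a[fast]=10=a[slow] dup, fast++
slow=6 fast=15: a[fast]=10=a[slow] dup, fast++
slow=6 fast=16: a[fast]=12≠a[slow]=10 write a[7]=12, slow++,fast++
slow=7 fast=17: a[fast]=12=a[slow] dup, fast++
slow=7 fast=18: a[fast]=13≠a[slow]=12 write a[8]=13, slow++,fast++
slow=8 fast=19: a[fast]=13=a[slow] dup, fast++
slow=8 fast=20: a[fast]=13=a[slow] dup, fast++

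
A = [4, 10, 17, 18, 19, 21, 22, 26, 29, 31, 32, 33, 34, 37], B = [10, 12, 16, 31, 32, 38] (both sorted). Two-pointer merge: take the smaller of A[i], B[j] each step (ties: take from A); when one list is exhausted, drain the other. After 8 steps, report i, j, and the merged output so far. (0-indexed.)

[i=0,j=0] A[i]=4<=B[j]=10 take 4 → i++
[i=1,j=0] A[i]=10<=B[j]=10 take 10 → i++
[i=2,j=0] A[i]=17>B[j]=10 take 10 → j++
[i=2,j=1] A[i]=17>B[j]=12 take 12 → j++
[i=2,j=2] A[i]=17>B[j]=16 take 16 → j++
[i=2,j=3] A[i]=17<=B[j]=31 take 17 → i++
[i=3,j=3] A[i]=18<=B[j]=31 take 18 → i++
[i=4,j=3] A[i]=19<=B[j]=31 take 19 → i++

i=5, j=3, merged so far=[4, 10, 10, 12, 16, 17, 18, 19]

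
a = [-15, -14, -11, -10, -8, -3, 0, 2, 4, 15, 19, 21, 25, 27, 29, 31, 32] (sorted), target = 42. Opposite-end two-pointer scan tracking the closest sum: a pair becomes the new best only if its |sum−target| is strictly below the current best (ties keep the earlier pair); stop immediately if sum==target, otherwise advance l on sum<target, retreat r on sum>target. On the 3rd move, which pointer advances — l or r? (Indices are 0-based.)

l

[0,16] -15+32=17 d=25 * → l++
[1,16] -14+32=18 d=24 * → l++
[2,16] -11+32=21 d=21 * → l++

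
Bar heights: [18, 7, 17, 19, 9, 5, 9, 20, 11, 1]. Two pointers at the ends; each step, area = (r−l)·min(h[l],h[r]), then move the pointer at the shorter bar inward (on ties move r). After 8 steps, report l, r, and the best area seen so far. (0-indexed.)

[0,9] min(18,1)*9=9 best=9 * → r--
[0,8] min(18,11)*8=88 best=88 * → r--
[0,7] min(18,20)*7=126 best=126 * → l++
[1,7] min(7,20)*6=42 best=126 → l++
[2,7] min(17,20)*5=85 best=126 → l++
[3,7] min(19,20)*4=76 best=126 → l++
[4,7] min(9,20)*3=27 best=126 → l++
[5,7] min(5,20)*2=10 best=126 → l++

l=6, r=7, best area=126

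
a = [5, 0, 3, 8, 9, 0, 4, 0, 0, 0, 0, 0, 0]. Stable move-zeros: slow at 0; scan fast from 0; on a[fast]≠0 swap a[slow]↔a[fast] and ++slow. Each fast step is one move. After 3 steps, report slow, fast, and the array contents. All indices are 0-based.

(s=0,f=0) a[fast]=5≠0 swap→a[0]=5 → slow++,fast++
(s=1,f=1) a[fast]=0 → fast++
(s=1,f=2) a[fast]=3≠0 swap→a[1]=3 → slow++,fast++

slow=2, fast=3, a=[5, 3, 0, 8, 9, 0, 4, 0, 0, 0, 0, 0, 0]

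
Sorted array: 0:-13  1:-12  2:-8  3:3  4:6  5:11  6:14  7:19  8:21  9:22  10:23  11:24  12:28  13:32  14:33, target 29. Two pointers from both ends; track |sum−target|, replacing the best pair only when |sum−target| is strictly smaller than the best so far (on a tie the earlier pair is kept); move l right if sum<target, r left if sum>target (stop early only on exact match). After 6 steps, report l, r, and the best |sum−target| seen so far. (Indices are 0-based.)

[0,14] -13+33=20 d=9 * → l++
[1,14] -12+33=21 d=8 * → l++
[2,14] -8+33=25 d=4 * → l++
[3,14] 3+33=36 d=7 → r--
[3,13] 3+32=35 d=6 → r--
[3,12] 3+28=31 d=2 * → r--

l=3, r=11, best |Δ|=2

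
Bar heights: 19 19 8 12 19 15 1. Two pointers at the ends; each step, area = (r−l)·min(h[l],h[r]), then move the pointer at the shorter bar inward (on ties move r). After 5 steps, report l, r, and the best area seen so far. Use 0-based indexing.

l=0, r=1, best area=76

[0,6] min(19,1)*6=6 best=6 * → r--
[0,5] min(19,15)*5=75 best=75 * → r--
[0,4] min(19,19)*4=76 best=76 * → r--
[0,3] min(19,12)*3=36 best=76 → r--
[0,2] min(19,8)*2=16 best=76 → r--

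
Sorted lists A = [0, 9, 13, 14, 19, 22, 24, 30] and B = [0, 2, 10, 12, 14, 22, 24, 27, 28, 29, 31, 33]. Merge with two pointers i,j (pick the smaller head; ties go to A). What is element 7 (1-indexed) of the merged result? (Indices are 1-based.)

i=1 j=1: A[i]=0<=B[j]=0 take 0, i++
i=2 j=1: A[i]=9>B[j]=0 take 0, j++
i=2 j=2: A[i]=9>B[j]=2 take 2, j++
i=2 j=3: A[i]=9<=B[j]=10 take 9, i++
i=3 j=3: A[i]=13>B[j]=10 take 10, j++
i=3 j=4: A[i]=13>B[j]=12 take 12, j++
i=3 j=5: A[i]=13<=B[j]=14 take 13, i++
i=4 j=5: A[i]=14<=B[j]=14 take 14, i++
i=5 j=5: A[i]=19>B[j]=14 take 14, j++
i=5 j=6: A[i]=19<=B[j]=22 take 19, i++
i=6 j=6: A[i]=22<=B[j]=22 take 22, i++
i=7 j=6: A[i]=24>B[j]=22 take 22, j++
i=7 j=7: A[i]=24<=B[j]=24 take 24, i++
i=8 j=7: A[i]=30>B[j]=24 take 24, j++
i=8 j=8: A[i]=30>B[j]=27 take 27, j++
i=8 j=9: A[i]=30>B[j]=28 take 28, j++
i=8 j=10: A[i]=30>B[j]=29 take 29, j++
i=8 j=11: A[i]=30<=B[j]=31 take 30, i++
i=9 j=11: A done, take B[j]=31, j++
i=9 j=12: A done, take B[j]=33, j++

merged[7] = 13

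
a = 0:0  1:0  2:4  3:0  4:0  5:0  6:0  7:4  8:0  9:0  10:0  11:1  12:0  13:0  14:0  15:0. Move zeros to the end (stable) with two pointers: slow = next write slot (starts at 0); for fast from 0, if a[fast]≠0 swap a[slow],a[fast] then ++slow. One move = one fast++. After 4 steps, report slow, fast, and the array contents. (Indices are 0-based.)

slow=1, fast=4, a=[4, 0, 0, 0, 0, 0, 0, 4, 0, 0, 0, 1, 0, 0, 0, 0]

(s=0,f=0) a[fast]=0 → fast++
(s=0,f=1) a[fast]=0 → fast++
(s=0,f=2) a[fast]=4≠0 swap→a[0]=4 → slow++,fast++
(s=1,f=3) a[fast]=0 → fast++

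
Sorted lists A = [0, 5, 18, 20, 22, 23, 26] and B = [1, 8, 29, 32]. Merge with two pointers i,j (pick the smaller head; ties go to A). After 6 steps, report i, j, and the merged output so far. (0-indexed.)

[i=0,j=0] A[i]=0<=B[j]=1 take 0 → i++
[i=1,j=0] A[i]=5>B[j]=1 take 1 → j++
[i=1,j=1] A[i]=5<=B[j]=8 take 5 → i++
[i=2,j=1] A[i]=18>B[j]=8 take 8 → j++
[i=2,j=2] A[i]=18<=B[j]=29 take 18 → i++
[i=3,j=2] A[i]=20<=B[j]=29 take 20 → i++

i=4, j=2, merged so far=[0, 1, 5, 8, 18, 20]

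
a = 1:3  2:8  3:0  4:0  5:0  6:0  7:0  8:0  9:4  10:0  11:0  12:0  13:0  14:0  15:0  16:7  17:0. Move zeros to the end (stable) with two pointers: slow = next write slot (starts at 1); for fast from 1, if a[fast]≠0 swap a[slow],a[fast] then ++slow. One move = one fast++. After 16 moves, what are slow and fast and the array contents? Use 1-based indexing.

(s=1,f=1) a[fast]=3≠0 swap→a[1]=3 → slow++,fast++
(s=2,f=2) a[fast]=8≠0 swap→a[2]=8 → slow++,fast++
(s=3,f=3) a[fast]=0 → fast++
(s=3,f=4) a[fast]=0 → fast++
(s=3,f=5) a[fast]=0 → fast++
(s=3,f=6) a[fast]=0 → fast++
(s=3,f=7) a[fast]=0 → fast++
(s=3,f=8) a[fast]=0 → fast++
(s=3,f=9) a[fast]=4≠0 swap→a[3]=4 → slow++,fast++
(s=4,f=10) a[fast]=0 → fast++
(s=4,f=11) a[fast]=0 → fast++
(s=4,f=12) a[fast]=0 → fast++
(s=4,f=13) a[fast]=0 → fast++
(s=4,f=14) a[fast]=0 → fast++
(s=4,f=15) a[fast]=0 → fast++
(s=4,f=16) a[fast]=7≠0 swap→a[4]=7 → slow++,fast++

slow=5, fast=17, a=[3, 8, 4, 7, 0, 0, 0, 0, 0, 0, 0, 0, 0, 0, 0, 0, 0]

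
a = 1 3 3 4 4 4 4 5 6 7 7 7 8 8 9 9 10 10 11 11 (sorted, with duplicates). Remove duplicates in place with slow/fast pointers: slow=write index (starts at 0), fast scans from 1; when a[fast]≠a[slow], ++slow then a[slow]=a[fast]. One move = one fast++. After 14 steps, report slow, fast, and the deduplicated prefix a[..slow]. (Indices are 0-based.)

slow=7, fast=15, prefix=[1, 3, 4, 5, 6, 7, 8, 9]

slow=0 fast=1: a[fast]=3≠a[slow]=1 write a[1]=3, slow++,fast++
slow=1 fast=2: a[fast]=3=a[slow] dup, fast++
slow=1 fast=3: a[fast]=4≠a[slow]=3 write a[2]=4, slow++,fast++
slow=2 fast=4: a[fast]=4=a[slow] dup, fast++
slow=2 fast=5: a[fast]=4=a[slow] dup, fast++
slow=2 fast=6: a[fast]=4=a[slow] dup, fast++
slow=2 fast=7: a[fast]=5≠a[slow]=4 write a[3]=5, slow++,fast++
slow=3 fast=8: a[fast]=6≠a[slow]=5 write a[4]=6, slow++,fast++
slow=4 fast=9: a[fast]=7≠a[slow]=6 write a[5]=7, slow++,fast++
slow=5 fast=10: a[fast]=7=a[slow] dup, fast++
slow=5 fast=11: a[fast]=7=a[slow] dup, fast++
slow=5 fast=12: a[fast]=8≠a[slow]=7 write a[6]=8, slow++,fast++
slow=6 fast=13: a[fast]=8=a[slow] dup, fast++
slow=6 fast=14: a[fast]=9≠a[slow]=8 write a[7]=9, slow++,fast++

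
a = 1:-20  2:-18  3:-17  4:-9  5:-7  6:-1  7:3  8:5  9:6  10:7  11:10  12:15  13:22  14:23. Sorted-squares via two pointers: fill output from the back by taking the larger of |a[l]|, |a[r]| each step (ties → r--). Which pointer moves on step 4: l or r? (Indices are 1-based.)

l

l=1 r=14: |-20|<=|23| out[14]=529, r--
l=1 r=13: |-20|<=|22| out[13]=484, r--
l=1 r=12: |-20|>|15| out[12]=400, l++
l=2 r=12: |-18|>|15| out[11]=324, l++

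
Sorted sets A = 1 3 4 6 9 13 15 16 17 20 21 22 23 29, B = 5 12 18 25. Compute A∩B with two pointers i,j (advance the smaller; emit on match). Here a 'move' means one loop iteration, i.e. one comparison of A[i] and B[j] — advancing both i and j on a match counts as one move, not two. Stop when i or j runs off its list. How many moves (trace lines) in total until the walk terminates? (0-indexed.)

17 moves

[i=0,j=0] 1<5 → i++
[i=1,j=0] 3<5 → i++
[i=2,j=0] 4<5 → i++
[i=3,j=0] 6>5 → j++
[i=3,j=1] 6<12 → i++
[i=4,j=1] 9<12 → i++
[i=5,j=1] 13>12 → j++
[i=5,j=2] 13<18 → i++
[i=6,j=2] 15<18 → i++
[i=7,j=2] 16<18 → i++
[i=8,j=2] 17<18 → i++
[i=9,j=2] 20>18 → j++
[i=9,j=3] 20<25 → i++
[i=10,j=3] 21<25 → i++
[i=11,j=3] 22<25 → i++
[i=12,j=3] 23<25 → i++
[i=13,j=3] 29>25 → j++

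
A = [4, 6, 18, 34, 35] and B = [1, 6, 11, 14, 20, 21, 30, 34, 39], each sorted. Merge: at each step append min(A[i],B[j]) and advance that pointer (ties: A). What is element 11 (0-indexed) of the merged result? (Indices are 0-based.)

merged[11] = 34

[i=0,j=0] A[i]=4>B[j]=1 take 1 → j++
[i=0,j=1] A[i]=4<=B[j]=6 take 4 → i++
[i=1,j=1] A[i]=6<=B[j]=6 take 6 → i++
[i=2,j=1] A[i]=18>B[j]=6 take 6 → j++
[i=2,j=2] A[i]=18>B[j]=11 take 11 → j++
[i=2,j=3] A[i]=18>B[j]=14 take 14 → j++
[i=2,j=4] A[i]=18<=B[j]=20 take 18 → i++
[i=3,j=4] A[i]=34>B[j]=20 take 20 → j++
[i=3,j=5] A[i]=34>B[j]=21 take 21 → j++
[i=3,j=6] A[i]=34>B[j]=30 take 30 → j++
[i=3,j=7] A[i]=34<=B[j]=34 take 34 → i++
[i=4,j=7] A[i]=35>B[j]=34 take 34 → j++
[i=4,j=8] A[i]=35<=B[j]=39 take 35 → i++
[i=5,j=8] A done, take B[j]=39 → j++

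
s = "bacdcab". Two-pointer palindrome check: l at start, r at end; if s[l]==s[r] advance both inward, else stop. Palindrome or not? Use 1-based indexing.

palindrome

[1,7] 'b'=='b' → l++,r--
[2,6] 'a'=='a' → l++,r--
[3,5] 'c'=='c' → l++,r--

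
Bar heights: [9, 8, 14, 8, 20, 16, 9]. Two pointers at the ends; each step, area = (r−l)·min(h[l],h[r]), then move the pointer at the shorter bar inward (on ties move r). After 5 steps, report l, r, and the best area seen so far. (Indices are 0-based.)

[0,6] min(9,9)*6=54 best=54 * → r--
[0,5] min(9,16)*5=45 best=54 → l++
[1,5] min(8,16)*4=32 best=54 → l++
[2,5] min(14,16)*3=42 best=54 → l++
[3,5] min(8,16)*2=16 best=54 → l++

l=4, r=5, best area=54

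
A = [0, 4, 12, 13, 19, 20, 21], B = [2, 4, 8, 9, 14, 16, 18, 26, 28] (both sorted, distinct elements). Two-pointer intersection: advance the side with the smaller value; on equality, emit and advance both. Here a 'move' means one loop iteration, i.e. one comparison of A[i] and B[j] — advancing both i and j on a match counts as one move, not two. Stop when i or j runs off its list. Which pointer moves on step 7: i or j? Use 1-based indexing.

i

i=1 j=1: 0<2, i++
i=2 j=1: 4>2, j++
i=2 j=2: 4==4 emit, i++,j++
i=3 j=3: 12>8, j++
i=3 j=4: 12>9, j++
i=3 j=5: 12<14, i++
i=4 j=5: 13<14, i++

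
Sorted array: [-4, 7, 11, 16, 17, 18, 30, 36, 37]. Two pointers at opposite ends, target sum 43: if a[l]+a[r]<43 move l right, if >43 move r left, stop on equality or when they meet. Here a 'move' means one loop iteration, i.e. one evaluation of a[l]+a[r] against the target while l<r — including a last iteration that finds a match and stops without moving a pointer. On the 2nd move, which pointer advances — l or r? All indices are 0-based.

r

l=0 r=8: -4+37=33 <43, l++
l=1 r=8: 7+37=44 >43, r--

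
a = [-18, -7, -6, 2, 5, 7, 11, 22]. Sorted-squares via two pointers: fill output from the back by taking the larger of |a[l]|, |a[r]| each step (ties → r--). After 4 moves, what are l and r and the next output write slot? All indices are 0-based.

[0,7] |-18|<=|22| out[7]=484 → r--
[0,6] |-18|>|11| out[6]=324 → l++
[1,6] |-7|<=|11| out[5]=121 → r--
[1,5] |-7|<=|7| out[4]=49 → r--

l=1, r=4, next write slot=3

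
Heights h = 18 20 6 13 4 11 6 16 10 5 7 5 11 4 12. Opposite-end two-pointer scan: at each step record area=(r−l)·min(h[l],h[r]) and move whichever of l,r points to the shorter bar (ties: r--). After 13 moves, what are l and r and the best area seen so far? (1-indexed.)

l=1 r=15: min(18,12)*14=168 best=168 *, r--
l=1 r=14: min(18,4)*13=52 best=168, r--
l=1 r=13: min(18,11)*12=132 best=168, r--
l=1 r=12: min(18,5)*11=55 best=168, r--
l=1 r=11: min(18,7)*10=70 best=168, r--
l=1 r=10: min(18,5)*9=45 best=168, r--
l=1 r=9: min(18,10)*8=80 best=168, r--
l=1 r=8: min(18,16)*7=112 best=168, r--
l=1 r=7: min(18,6)*6=36 best=168, r--
l=1 r=6: min(18,11)*5=55 best=168, r--
l=1 r=5: min(18,4)*4=16 best=168, r--
l=1 r=4: min(18,13)*3=39 best=168, r--
l=1 r=3: min(18,6)*2=12 best=168, r--

l=1, r=2, best area=168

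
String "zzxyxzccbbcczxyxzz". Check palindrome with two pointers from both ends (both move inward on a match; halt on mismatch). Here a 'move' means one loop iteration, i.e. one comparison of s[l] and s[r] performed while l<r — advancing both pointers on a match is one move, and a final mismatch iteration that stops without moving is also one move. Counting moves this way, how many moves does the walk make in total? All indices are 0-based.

9 moves

l=0 r=17: 'z'=='z', l++,r--
l=1 r=16: 'z'=='z', l++,r--
l=2 r=15: 'x'=='x', l++,r--
l=3 r=14: 'y'=='y', l++,r--
l=4 r=13: 'x'=='x', l++,r--
l=5 r=12: 'z'=='z', l++,r--
l=6 r=11: 'c'=='c', l++,r--
l=7 r=10: 'c'=='c', l++,r--
l=8 r=9: 'b'=='b', l++,r--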